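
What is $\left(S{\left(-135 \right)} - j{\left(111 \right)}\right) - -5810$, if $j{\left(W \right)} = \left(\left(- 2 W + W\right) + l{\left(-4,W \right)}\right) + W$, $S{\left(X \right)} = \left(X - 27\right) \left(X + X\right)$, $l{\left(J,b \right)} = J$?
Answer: $49554$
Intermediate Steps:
$S{\left(X \right)} = 2 X \left(-27 + X\right)$ ($S{\left(X \right)} = \left(-27 + X\right) 2 X = 2 X \left(-27 + X\right)$)
$j{\left(W \right)} = -4$ ($j{\left(W \right)} = \left(\left(- 2 W + W\right) - 4\right) + W = \left(- W - 4\right) + W = \left(-4 - W\right) + W = -4$)
$\left(S{\left(-135 \right)} - j{\left(111 \right)}\right) - -5810 = \left(2 \left(-135\right) \left(-27 - 135\right) - -4\right) - -5810 = \left(2 \left(-135\right) \left(-162\right) + 4\right) + 5810 = \left(43740 + 4\right) + 5810 = 43744 + 5810 = 49554$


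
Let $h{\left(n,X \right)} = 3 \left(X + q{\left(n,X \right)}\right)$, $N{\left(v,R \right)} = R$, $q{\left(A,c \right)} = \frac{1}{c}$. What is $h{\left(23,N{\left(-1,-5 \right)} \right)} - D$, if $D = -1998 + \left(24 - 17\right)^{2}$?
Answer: $\frac{9667}{5} \approx 1933.4$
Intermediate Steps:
$h{\left(n,X \right)} = 3 X + \frac{3}{X}$ ($h{\left(n,X \right)} = 3 \left(X + \frac{1}{X}\right) = 3 X + \frac{3}{X}$)
$D = -1949$ ($D = -1998 + 7^{2} = -1998 + 49 = -1949$)
$h{\left(23,N{\left(-1,-5 \right)} \right)} - D = \left(3 \left(-5\right) + \frac{3}{-5}\right) - -1949 = \left(-15 + 3 \left(- \frac{1}{5}\right)\right) + 1949 = \left(-15 - \frac{3}{5}\right) + 1949 = - \frac{78}{5} + 1949 = \frac{9667}{5}$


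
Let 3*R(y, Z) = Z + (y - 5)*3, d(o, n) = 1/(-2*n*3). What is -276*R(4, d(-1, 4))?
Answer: 1679/6 ≈ 279.83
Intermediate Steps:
d(o, n) = -1/(6*n) (d(o, n) = 1/(-6*n) = -1/(6*n))
R(y, Z) = -5 + y + Z/3 (R(y, Z) = (Z + (y - 5)*3)/3 = (Z + (-5 + y)*3)/3 = (Z + (-15 + 3*y))/3 = (-15 + Z + 3*y)/3 = -5 + y + Z/3)
-276*R(4, d(-1, 4)) = -276*(-5 + 4 + (-⅙/4)/3) = -276*(-5 + 4 + (-⅙*¼)/3) = -276*(-5 + 4 + (⅓)*(-1/24)) = -276*(-5 + 4 - 1/72) = -276*(-73/72) = 1679/6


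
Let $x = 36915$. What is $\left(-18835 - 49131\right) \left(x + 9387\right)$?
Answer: $-3146961732$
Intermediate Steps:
$\left(-18835 - 49131\right) \left(x + 9387\right) = \left(-18835 - 49131\right) \left(36915 + 9387\right) = \left(-67966\right) 46302 = -3146961732$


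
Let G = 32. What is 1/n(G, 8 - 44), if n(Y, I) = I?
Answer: -1/36 ≈ -0.027778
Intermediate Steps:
1/n(G, 8 - 44) = 1/(8 - 44) = 1/(-36) = -1/36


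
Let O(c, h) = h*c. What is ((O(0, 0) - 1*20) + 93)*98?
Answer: 7154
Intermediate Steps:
O(c, h) = c*h
((O(0, 0) - 1*20) + 93)*98 = ((0*0 - 1*20) + 93)*98 = ((0 - 20) + 93)*98 = (-20 + 93)*98 = 73*98 = 7154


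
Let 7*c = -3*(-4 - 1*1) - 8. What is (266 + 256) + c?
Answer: 523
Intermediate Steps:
c = 1 (c = (-3*(-4 - 1*1) - 8)/7 = (-3*(-4 - 1) - 8)/7 = (-3*(-5) - 8)/7 = (15 - 8)/7 = (⅐)*7 = 1)
(266 + 256) + c = (266 + 256) + 1 = 522 + 1 = 523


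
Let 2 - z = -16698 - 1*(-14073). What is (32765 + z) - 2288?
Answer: 33104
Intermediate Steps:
z = 2627 (z = 2 - (-16698 - 1*(-14073)) = 2 - (-16698 + 14073) = 2 - 1*(-2625) = 2 + 2625 = 2627)
(32765 + z) - 2288 = (32765 + 2627) - 2288 = 35392 - 2288 = 33104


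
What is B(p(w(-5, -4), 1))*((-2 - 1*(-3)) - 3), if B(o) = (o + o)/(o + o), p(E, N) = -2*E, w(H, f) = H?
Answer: -2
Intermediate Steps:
B(o) = 1 (B(o) = (2*o)/((2*o)) = (2*o)*(1/(2*o)) = 1)
B(p(w(-5, -4), 1))*((-2 - 1*(-3)) - 3) = 1*((-2 - 1*(-3)) - 3) = 1*((-2 + 3) - 3) = 1*(1 - 3) = 1*(-2) = -2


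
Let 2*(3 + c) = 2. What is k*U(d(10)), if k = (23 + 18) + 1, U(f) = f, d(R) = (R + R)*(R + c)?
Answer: 6720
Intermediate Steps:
c = -2 (c = -3 + (1/2)*2 = -3 + 1 = -2)
d(R) = 2*R*(-2 + R) (d(R) = (R + R)*(R - 2) = (2*R)*(-2 + R) = 2*R*(-2 + R))
k = 42 (k = 41 + 1 = 42)
k*U(d(10)) = 42*(2*10*(-2 + 10)) = 42*(2*10*8) = 42*160 = 6720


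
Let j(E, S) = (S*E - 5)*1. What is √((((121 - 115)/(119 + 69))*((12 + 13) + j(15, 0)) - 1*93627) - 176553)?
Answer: I*√596826210/47 ≈ 519.79*I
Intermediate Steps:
j(E, S) = -5 + E*S (j(E, S) = (E*S - 5)*1 = (-5 + E*S)*1 = -5 + E*S)
√((((121 - 115)/(119 + 69))*((12 + 13) + j(15, 0)) - 1*93627) - 176553) = √((((121 - 115)/(119 + 69))*((12 + 13) + (-5 + 15*0)) - 1*93627) - 176553) = √(((6/188)*(25 + (-5 + 0)) - 93627) - 176553) = √(((6*(1/188))*(25 - 5) - 93627) - 176553) = √(((3/94)*20 - 93627) - 176553) = √((30/47 - 93627) - 176553) = √(-4400439/47 - 176553) = √(-12698430/47) = I*√596826210/47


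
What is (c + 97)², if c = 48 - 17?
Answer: 16384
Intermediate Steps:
c = 31
(c + 97)² = (31 + 97)² = 128² = 16384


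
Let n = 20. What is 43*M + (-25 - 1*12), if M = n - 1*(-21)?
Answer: 1726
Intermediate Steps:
M = 41 (M = 20 - 1*(-21) = 20 + 21 = 41)
43*M + (-25 - 1*12) = 43*41 + (-25 - 1*12) = 1763 + (-25 - 12) = 1763 - 37 = 1726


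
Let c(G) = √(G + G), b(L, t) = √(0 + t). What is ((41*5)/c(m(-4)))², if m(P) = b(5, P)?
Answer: -42025*I/4 ≈ -10506.0*I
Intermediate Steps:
b(L, t) = √t
m(P) = √P
c(G) = √2*√G (c(G) = √(2*G) = √2*√G)
((41*5)/c(m(-4)))² = ((41*5)/((√2*√(√(-4)))))² = (205/((√2*√(2*I))))² = (205/((√2*(1 + I))))² = (205*(√2*(1 - I)/4))² = (205*√2*(1 - I)/4)² = 42025*(1 - I)²/8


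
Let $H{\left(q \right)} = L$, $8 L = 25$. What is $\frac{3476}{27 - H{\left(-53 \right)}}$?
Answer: $\frac{27808}{191} \approx 145.59$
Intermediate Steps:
$L = \frac{25}{8}$ ($L = \frac{1}{8} \cdot 25 = \frac{25}{8} \approx 3.125$)
$H{\left(q \right)} = \frac{25}{8}$
$\frac{3476}{27 - H{\left(-53 \right)}} = \frac{3476}{27 - \frac{25}{8}} = \frac{3476}{\frac{191}{8}} = 3476 \cdot \frac{8}{191} = \frac{27808}{191}$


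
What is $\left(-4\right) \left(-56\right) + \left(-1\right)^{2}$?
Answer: $225$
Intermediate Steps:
$\left(-4\right) \left(-56\right) + \left(-1\right)^{2} = 224 + 1 = 225$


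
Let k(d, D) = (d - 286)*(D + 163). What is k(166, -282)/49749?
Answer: 680/2369 ≈ 0.28704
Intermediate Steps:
k(d, D) = (-286 + d)*(163 + D)
k(166, -282)/49749 = (-46618 - 286*(-282) + 163*166 - 282*166)/49749 = (-46618 + 80652 + 27058 - 46812)*(1/49749) = 14280*(1/49749) = 680/2369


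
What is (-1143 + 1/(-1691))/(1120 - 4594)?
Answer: 966407/2937267 ≈ 0.32902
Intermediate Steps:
(-1143 + 1/(-1691))/(1120 - 4594) = (-1143 - 1/1691)/(-3474) = -1932814/1691*(-1/3474) = 966407/2937267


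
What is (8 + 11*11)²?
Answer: 16641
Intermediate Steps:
(8 + 11*11)² = (8 + 121)² = 129² = 16641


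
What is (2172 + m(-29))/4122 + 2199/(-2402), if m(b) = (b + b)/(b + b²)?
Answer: -26931139/69307308 ≈ -0.38858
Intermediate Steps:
m(b) = 2*b/(b + b²) (m(b) = (2*b)/(b + b²) = 2*b/(b + b²))
(2172 + m(-29))/4122 + 2199/(-2402) = (2172 + 2/(1 - 29))/4122 + 2199/(-2402) = (2172 + 2/(-28))*(1/4122) + 2199*(-1/2402) = (2172 + 2*(-1/28))*(1/4122) - 2199/2402 = (2172 - 1/14)*(1/4122) - 2199/2402 = (30407/14)*(1/4122) - 2199/2402 = 30407/57708 - 2199/2402 = -26931139/69307308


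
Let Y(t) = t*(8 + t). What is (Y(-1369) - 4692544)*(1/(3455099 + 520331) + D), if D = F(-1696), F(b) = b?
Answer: 3815261642119893/795086 ≈ 4.7986e+9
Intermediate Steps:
D = -1696
(Y(-1369) - 4692544)*(1/(3455099 + 520331) + D) = (-1369*(8 - 1369) - 4692544)*(1/(3455099 + 520331) - 1696) = (-1369*(-1361) - 4692544)*(1/3975430 - 1696) = (1863209 - 4692544)*(1/3975430 - 1696) = -2829335*(-6742329279/3975430) = 3815261642119893/795086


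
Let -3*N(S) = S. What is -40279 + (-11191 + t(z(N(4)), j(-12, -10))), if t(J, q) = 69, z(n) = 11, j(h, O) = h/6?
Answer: -51401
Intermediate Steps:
j(h, O) = h/6 (j(h, O) = h*(1/6) = h/6)
N(S) = -S/3
-40279 + (-11191 + t(z(N(4)), j(-12, -10))) = -40279 + (-11191 + 69) = -40279 - 11122 = -51401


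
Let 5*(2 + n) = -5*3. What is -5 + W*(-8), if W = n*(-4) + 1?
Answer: -173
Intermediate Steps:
n = -5 (n = -2 + (-5*3)/5 = -2 + (⅕)*(-15) = -2 - 3 = -5)
W = 21 (W = -5*(-4) + 1 = 20 + 1 = 21)
-5 + W*(-8) = -5 + 21*(-8) = -5 - 168 = -173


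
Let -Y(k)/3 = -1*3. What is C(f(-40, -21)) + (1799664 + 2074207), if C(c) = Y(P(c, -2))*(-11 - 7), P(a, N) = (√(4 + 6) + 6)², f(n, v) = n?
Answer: 3873709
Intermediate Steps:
P(a, N) = (6 + √10)² (P(a, N) = (√10 + 6)² = (6 + √10)²)
Y(k) = 9 (Y(k) = -(-3)*3 = -3*(-3) = 9)
C(c) = -162 (C(c) = 9*(-11 - 7) = 9*(-18) = -162)
C(f(-40, -21)) + (1799664 + 2074207) = -162 + (1799664 + 2074207) = -162 + 3873871 = 3873709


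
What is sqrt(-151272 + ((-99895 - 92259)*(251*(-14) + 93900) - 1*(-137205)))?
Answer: I*sqrt(17368045511) ≈ 1.3179e+5*I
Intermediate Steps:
sqrt(-151272 + ((-99895 - 92259)*(251*(-14) + 93900) - 1*(-137205))) = sqrt(-151272 + (-192154*(-3514 + 93900) + 137205)) = sqrt(-151272 + (-192154*90386 + 137205)) = sqrt(-151272 + (-17368031444 + 137205)) = sqrt(-151272 - 17367894239) = sqrt(-17368045511) = I*sqrt(17368045511)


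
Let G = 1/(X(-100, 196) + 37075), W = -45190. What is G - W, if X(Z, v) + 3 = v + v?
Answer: 1692998161/37464 ≈ 45190.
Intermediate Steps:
X(Z, v) = -3 + 2*v (X(Z, v) = -3 + (v + v) = -3 + 2*v)
G = 1/37464 (G = 1/((-3 + 2*196) + 37075) = 1/((-3 + 392) + 37075) = 1/(389 + 37075) = 1/37464 ≈ 2.6692e-5)
G - W = 1/37464 - 1*(-45190) = 1/37464 + 45190 = 1692998161/37464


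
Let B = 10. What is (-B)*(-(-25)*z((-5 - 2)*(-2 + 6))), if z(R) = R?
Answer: 7000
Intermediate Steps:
(-B)*(-(-25)*z((-5 - 2)*(-2 + 6))) = (-1*10)*(-(-25)*(-5 - 2)*(-2 + 6)) = -(-50)*(-(-35)*4) = -(-50)*(-5*(-28)) = -(-50)*140 = -10*(-700) = 7000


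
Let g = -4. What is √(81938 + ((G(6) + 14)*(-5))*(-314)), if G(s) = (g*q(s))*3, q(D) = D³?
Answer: I*√3965522 ≈ 1991.4*I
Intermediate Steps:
G(s) = -12*s³ (G(s) = -4*s³*3 = -12*s³)
√(81938 + ((G(6) + 14)*(-5))*(-314)) = √(81938 + ((-12*6³ + 14)*(-5))*(-314)) = √(81938 + ((-12*216 + 14)*(-5))*(-314)) = √(81938 + ((-2592 + 14)*(-5))*(-314)) = √(81938 - 2578*(-5)*(-314)) = √(81938 + 12890*(-314)) = √(81938 - 4047460) = √(-3965522) = I*√3965522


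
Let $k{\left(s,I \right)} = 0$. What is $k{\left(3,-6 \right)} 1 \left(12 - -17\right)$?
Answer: $0$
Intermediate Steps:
$k{\left(3,-6 \right)} 1 \left(12 - -17\right) = 0 \cdot 1 \left(12 - -17\right) = 0 \left(12 + 17\right) = 0 \cdot 29 = 0$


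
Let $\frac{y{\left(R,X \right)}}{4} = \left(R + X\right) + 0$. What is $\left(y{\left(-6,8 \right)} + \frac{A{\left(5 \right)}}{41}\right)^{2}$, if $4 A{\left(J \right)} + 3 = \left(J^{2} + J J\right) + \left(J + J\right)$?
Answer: $\frac{1874161}{26896} \approx 69.682$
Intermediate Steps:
$A{\left(J \right)} = - \frac{3}{4} + \frac{J}{2} + \frac{J^{2}}{2}$ ($A{\left(J \right)} = - \frac{3}{4} + \frac{\left(J^{2} + J J\right) + \left(J + J\right)}{4} = - \frac{3}{4} + \frac{\left(J^{2} + J^{2}\right) + 2 J}{4} = - \frac{3}{4} + \frac{2 J^{2} + 2 J}{4} = - \frac{3}{4} + \frac{2 J + 2 J^{2}}{4} = - \frac{3}{4} + \left(\frac{J}{2} + \frac{J^{2}}{2}\right) = - \frac{3}{4} + \frac{J}{2} + \frac{J^{2}}{2}$)
$y{\left(R,X \right)} = 4 R + 4 X$ ($y{\left(R,X \right)} = 4 \left(\left(R + X\right) + 0\right) = 4 \left(R + X\right) = 4 R + 4 X$)
$\left(y{\left(-6,8 \right)} + \frac{A{\left(5 \right)}}{41}\right)^{2} = \left(\left(4 \left(-6\right) + 4 \cdot 8\right) + \frac{- \frac{3}{4} + \frac{1}{2} \cdot 5 + \frac{5^{2}}{2}}{41}\right)^{2} = \left(\left(-24 + 32\right) + \left(- \frac{3}{4} + \frac{5}{2} + \frac{1}{2} \cdot 25\right) \frac{1}{41}\right)^{2} = \left(8 + \left(- \frac{3}{4} + \frac{5}{2} + \frac{25}{2}\right) \frac{1}{41}\right)^{2} = \left(8 + \frac{57}{4} \cdot \frac{1}{41}\right)^{2} = \left(8 + \frac{57}{164}\right)^{2} = \left(\frac{1369}{164}\right)^{2} = \frac{1874161}{26896}$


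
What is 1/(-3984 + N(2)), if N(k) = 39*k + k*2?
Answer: -1/3902 ≈ -0.00025628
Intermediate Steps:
N(k) = 41*k (N(k) = 39*k + 2*k = 41*k)
1/(-3984 + N(2)) = 1/(-3984 + 41*2) = 1/(-3984 + 82) = 1/(-3902) = -1/3902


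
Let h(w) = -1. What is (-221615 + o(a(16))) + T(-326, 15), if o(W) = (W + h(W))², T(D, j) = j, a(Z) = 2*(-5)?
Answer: -221479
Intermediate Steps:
a(Z) = -10
o(W) = (-1 + W)² (o(W) = (W - 1)² = (-1 + W)²)
(-221615 + o(a(16))) + T(-326, 15) = (-221615 + (-1 - 10)²) + 15 = (-221615 + (-11)²) + 15 = (-221615 + 121) + 15 = -221494 + 15 = -221479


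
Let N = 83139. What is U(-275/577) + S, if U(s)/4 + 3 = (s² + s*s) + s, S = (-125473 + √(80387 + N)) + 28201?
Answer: -32388694536/332929 + √163526 ≈ -96880.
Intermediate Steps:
S = -97272 + √163526 (S = (-125473 + √(80387 + 83139)) + 28201 = (-125473 + √163526) + 28201 = -97272 + √163526 ≈ -96868.)
U(s) = -12 + 4*s + 8*s² (U(s) = -12 + 4*((s² + s*s) + s) = -12 + 4*((s² + s²) + s) = -12 + 4*(2*s² + s) = -12 + 4*(s + 2*s²) = -12 + (4*s + 8*s²) = -12 + 4*s + 8*s²)
U(-275/577) + S = (-12 + 4*(-275/577) + 8*(-275/577)²) + (-97272 + √163526) = (-12 - 1100/577 + 8*(75625/332929)) + (-97272 + √163526) = (-12 - 1100/577 + 605000/332929) + (-97272 + √163526) = -4024848/332929 + (-97272 + √163526) = -32388694536/332929 + √163526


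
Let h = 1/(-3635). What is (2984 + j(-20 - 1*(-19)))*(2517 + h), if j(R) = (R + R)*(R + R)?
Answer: 27338090472/3635 ≈ 7.5208e+6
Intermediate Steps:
h = -1/3635 ≈ -0.00027510
j(R) = 4*R² (j(R) = (2*R)*(2*R) = 4*R²)
(2984 + j(-20 - 1*(-19)))*(2517 + h) = (2984 + 4*(-20 - 1*(-19))²)*(2517 - 1/3635) = (2984 + 4*(-20 + 19)²)*(9149294/3635) = (2984 + 4*(-1)²)*(9149294/3635) = (2984 + 4*1)*(9149294/3635) = (2984 + 4)*(9149294/3635) = 2988*(9149294/3635) = 27338090472/3635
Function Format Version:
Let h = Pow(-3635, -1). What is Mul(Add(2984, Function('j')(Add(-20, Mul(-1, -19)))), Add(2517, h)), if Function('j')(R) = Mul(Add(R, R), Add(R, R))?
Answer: Rational(27338090472, 3635) ≈ 7.5208e+6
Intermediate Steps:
h = Rational(-1, 3635) ≈ -0.00027510
Function('j')(R) = Mul(4, Pow(R, 2)) (Function('j')(R) = Mul(Mul(2, R), Mul(2, R)) = Mul(4, Pow(R, 2)))
Mul(Add(2984, Function('j')(Add(-20, Mul(-1, -19)))), Add(2517, h)) = Mul(Add(2984, Mul(4, Pow(Add(-20, Mul(-1, -19)), 2))), Add(2517, Rational(-1, 3635))) = Mul(Add(2984, Mul(4, Pow(Add(-20, 19), 2))), Rational(9149294, 3635)) = Mul(Add(2984, Mul(4, Pow(-1, 2))), Rational(9149294, 3635)) = Mul(Add(2984, Mul(4, 1)), Rational(9149294, 3635)) = Mul(Add(2984, 4), Rational(9149294, 3635)) = Mul(2988, Rational(9149294, 3635)) = Rational(27338090472, 3635)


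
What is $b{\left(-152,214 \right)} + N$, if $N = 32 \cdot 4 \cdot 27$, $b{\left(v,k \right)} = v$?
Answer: $3304$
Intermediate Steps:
$N = 3456$ ($N = 128 \cdot 27 = 3456$)
$b{\left(-152,214 \right)} + N = -152 + 3456 = 3304$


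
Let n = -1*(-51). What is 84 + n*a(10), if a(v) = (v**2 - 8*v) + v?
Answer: 1614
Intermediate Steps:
n = 51
a(v) = v**2 - 7*v
84 + n*a(10) = 84 + 51*(10*(-7 + 10)) = 84 + 51*(10*3) = 84 + 51*30 = 84 + 1530 = 1614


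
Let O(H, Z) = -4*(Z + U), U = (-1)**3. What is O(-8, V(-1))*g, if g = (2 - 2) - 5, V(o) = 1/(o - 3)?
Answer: -25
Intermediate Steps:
V(o) = 1/(-3 + o)
g = -5 (g = 0 - 5 = -5)
U = -1
O(H, Z) = 4 - 4*Z (O(H, Z) = -4*(Z - 1) = -4*(-1 + Z) = 4 - 4*Z)
O(-8, V(-1))*g = (4 - 4/(-3 - 1))*(-5) = (4 - 4/(-4))*(-5) = (4 - 4*(-1/4))*(-5) = (4 + 1)*(-5) = 5*(-5) = -25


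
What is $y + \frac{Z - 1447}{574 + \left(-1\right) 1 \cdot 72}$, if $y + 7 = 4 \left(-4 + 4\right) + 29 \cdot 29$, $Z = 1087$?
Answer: $\frac{209154}{251} \approx 833.28$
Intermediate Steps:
$y = 834$ ($y = -7 + \left(4 \left(-4 + 4\right) + 29 \cdot 29\right) = -7 + \left(4 \cdot 0 + 841\right) = -7 + \left(0 + 841\right) = -7 + 841 = 834$)
$y + \frac{Z - 1447}{574 + \left(-1\right) 1 \cdot 72} = 834 + \frac{1087 - 1447}{574 + \left(-1\right) 1 \cdot 72} = 834 - \frac{360}{574 - 72} = 834 - \frac{360}{502} = 834 - \frac{180}{251} = \frac{209154}{251}$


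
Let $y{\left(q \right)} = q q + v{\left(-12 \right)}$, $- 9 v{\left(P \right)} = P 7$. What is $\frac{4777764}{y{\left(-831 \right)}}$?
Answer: $\frac{14333292}{2071711} \approx 6.9186$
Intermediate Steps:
$v{\left(P \right)} = - \frac{7 P}{9}$ ($v{\left(P \right)} = - \frac{P 7}{9} = - \frac{7 P}{9}$)
$y{\left(q \right)} = \frac{28}{3} + q^{2}$ ($y{\left(q \right)} = q q - - \frac{28}{3} = q^{2} + \frac{28}{3} = \frac{28}{3} + q^{2}$)
$\frac{4777764}{y{\left(-831 \right)}} = \frac{4777764}{\frac{28}{3} + \left(-831\right)^{2}} = \frac{4777764}{\frac{28}{3} + 690561} = \frac{4777764}{\frac{2071711}{3}} = 4777764 \cdot \frac{3}{2071711} = \frac{14333292}{2071711}$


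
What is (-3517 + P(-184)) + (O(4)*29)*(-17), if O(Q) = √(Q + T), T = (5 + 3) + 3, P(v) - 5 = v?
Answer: -3696 - 493*√15 ≈ -5605.4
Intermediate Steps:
P(v) = 5 + v
T = 11 (T = 8 + 3 = 11)
O(Q) = √(11 + Q) (O(Q) = √(Q + 11) = √(11 + Q))
(-3517 + P(-184)) + (O(4)*29)*(-17) = (-3517 + (5 - 184)) + (√(11 + 4)*29)*(-17) = (-3517 - 179) + (√15*29)*(-17) = -3696 + (29*√15)*(-17) = -3696 - 493*√15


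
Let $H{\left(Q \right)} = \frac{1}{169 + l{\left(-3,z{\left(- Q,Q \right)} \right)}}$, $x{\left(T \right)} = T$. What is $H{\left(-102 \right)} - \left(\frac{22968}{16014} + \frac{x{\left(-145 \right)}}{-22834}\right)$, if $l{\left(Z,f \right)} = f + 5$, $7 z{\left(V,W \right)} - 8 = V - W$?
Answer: $- \frac{31280259722}{21787460695} \approx -1.4357$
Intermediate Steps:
$z{\left(V,W \right)} = \frac{8}{7} - \frac{W}{7} + \frac{V}{7}$ ($z{\left(V,W \right)} = \frac{8}{7} + \frac{V - W}{7} = \frac{8}{7} + \left(- \frac{W}{7} + \frac{V}{7}\right) = \frac{8}{7} - \frac{W}{7} + \frac{V}{7}$)
$l{\left(Z,f \right)} = 5 + f$
$H{\left(Q \right)} = \frac{1}{\frac{1226}{7} - \frac{2 Q}{7}}$ ($H{\left(Q \right)} = \frac{1}{169 + \left(5 + \left(\frac{8}{7} - \frac{Q}{7} + \frac{\left(-1\right) Q}{7}\right)\right)} = \frac{1}{169 + \left(5 - \left(- \frac{8}{7} + \frac{2 Q}{7}\right)\right)} = \frac{1}{169 - \left(- \frac{43}{7} + \frac{2 Q}{7}\right)} = \frac{1}{\frac{1226}{7} - \frac{2 Q}{7}}$)
$H{\left(-102 \right)} - \left(\frac{22968}{16014} + \frac{x{\left(-145 \right)}}{-22834}\right) = \frac{7}{2 \left(613 - -102\right)} - \left(\frac{22968}{16014} - \frac{145}{-22834}\right) = \frac{7}{2 \left(613 + 102\right)} - \left(22968 \cdot \frac{1}{16014} - - \frac{145}{22834}\right) = \frac{7}{2 \cdot 715} - \left(\frac{3828}{2669} + \frac{145}{22834}\right) = \frac{7}{2} \cdot \frac{1}{715} - \frac{87795557}{60943946} = \frac{7}{1430} - \frac{87795557}{60943946} = - \frac{31280259722}{21787460695}$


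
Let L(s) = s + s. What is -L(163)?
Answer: -326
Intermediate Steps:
L(s) = 2*s
-L(163) = -2*163 = -1*326 = -326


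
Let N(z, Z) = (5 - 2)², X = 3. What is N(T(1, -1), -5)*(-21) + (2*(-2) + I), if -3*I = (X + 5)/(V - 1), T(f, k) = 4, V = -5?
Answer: -1733/9 ≈ -192.56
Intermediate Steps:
N(z, Z) = 9 (N(z, Z) = 3² = 9)
I = 4/9 (I = -(3 + 5)/(3*(-5 - 1)) = -8/(3*(-6)) = -8*(-1)/(3*6) = -⅓*(-4/3) = 4/9 ≈ 0.44444)
N(T(1, -1), -5)*(-21) + (2*(-2) + I) = 9*(-21) + (2*(-2) + 4/9) = -189 + (-4 + 4/9) = -189 - 32/9 = -1733/9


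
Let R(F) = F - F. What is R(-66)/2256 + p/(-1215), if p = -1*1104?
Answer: 368/405 ≈ 0.90864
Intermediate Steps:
p = -1104
R(F) = 0
R(-66)/2256 + p/(-1215) = 0/2256 - 1104/(-1215) = 0*(1/2256) - 1104*(-1/1215) = 0 + 368/405 = 368/405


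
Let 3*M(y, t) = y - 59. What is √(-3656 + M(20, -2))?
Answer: I*√3669 ≈ 60.572*I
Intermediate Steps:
M(y, t) = -59/3 + y/3 (M(y, t) = (y - 59)/3 = (-59 + y)/3 = -59/3 + y/3)
√(-3656 + M(20, -2)) = √(-3656 + (-59/3 + (⅓)*20)) = √(-3656 + (-59/3 + 20/3)) = √(-3656 - 13) = √(-3669) = I*√3669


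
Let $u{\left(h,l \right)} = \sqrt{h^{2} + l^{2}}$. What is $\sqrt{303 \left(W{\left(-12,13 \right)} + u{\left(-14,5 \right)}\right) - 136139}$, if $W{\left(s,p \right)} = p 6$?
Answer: $\sqrt{-112505 + 303 \sqrt{221}} \approx 328.63 i$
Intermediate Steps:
$W{\left(s,p \right)} = 6 p$
$\sqrt{303 \left(W{\left(-12,13 \right)} + u{\left(-14,5 \right)}\right) - 136139} = \sqrt{303 \left(6 \cdot 13 + \sqrt{\left(-14\right)^{2} + 5^{2}}\right) - 136139} = \sqrt{303 \left(78 + \sqrt{196 + 25}\right) - 136139} = \sqrt{303 \left(78 + \sqrt{221}\right) - 136139} = \sqrt{\left(23634 + 303 \sqrt{221}\right) - 136139} = \sqrt{-112505 + 303 \sqrt{221}}$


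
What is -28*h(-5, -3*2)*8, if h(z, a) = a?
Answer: 1344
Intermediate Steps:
-28*h(-5, -3*2)*8 = -(-84)*2*8 = -28*(-6)*8 = 168*8 = 1344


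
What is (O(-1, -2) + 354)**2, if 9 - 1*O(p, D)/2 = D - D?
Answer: 138384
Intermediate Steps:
O(p, D) = 18 (O(p, D) = 18 - 2*(D - D) = 18 - 2*0 = 18 + 0 = 18)
(O(-1, -2) + 354)**2 = (18 + 354)**2 = 372**2 = 138384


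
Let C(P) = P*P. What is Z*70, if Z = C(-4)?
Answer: 1120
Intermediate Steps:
C(P) = P**2
Z = 16 (Z = (-4)**2 = 16)
Z*70 = 16*70 = 1120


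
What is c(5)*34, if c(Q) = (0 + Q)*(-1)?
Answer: -170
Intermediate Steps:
c(Q) = -Q (c(Q) = Q*(-1) = -Q)
c(5)*34 = -1*5*34 = -5*34 = -170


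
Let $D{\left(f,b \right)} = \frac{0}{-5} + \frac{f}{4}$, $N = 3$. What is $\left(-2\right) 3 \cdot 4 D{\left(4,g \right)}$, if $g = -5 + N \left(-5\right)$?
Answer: $-24$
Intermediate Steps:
$g = -20$ ($g = -5 + 3 \left(-5\right) = -5 - 15 = -20$)
$D{\left(f,b \right)} = \frac{f}{4}$ ($D{\left(f,b \right)} = 0 \left(- \frac{1}{5}\right) + f \frac{1}{4} = 0 + \frac{f}{4} = \frac{f}{4}$)
$\left(-2\right) 3 \cdot 4 D{\left(4,g \right)} = \left(-2\right) 3 \cdot 4 \cdot \frac{1}{4} \cdot 4 = \left(-6\right) 4 \cdot 1 = \left(-24\right) 1 = -24$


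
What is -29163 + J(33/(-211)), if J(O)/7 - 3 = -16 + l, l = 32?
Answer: -29030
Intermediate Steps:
J(O) = 133 (J(O) = 21 + 7*(-16 + 32) = 21 + 7*16 = 21 + 112 = 133)
-29163 + J(33/(-211)) = -29163 + 133 = -29030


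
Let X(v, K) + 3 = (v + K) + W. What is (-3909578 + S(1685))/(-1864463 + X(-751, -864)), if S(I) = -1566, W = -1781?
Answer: 1955572/933931 ≈ 2.0939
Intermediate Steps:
X(v, K) = -1784 + K + v (X(v, K) = -3 + ((v + K) - 1781) = -3 + ((K + v) - 1781) = -3 + (-1781 + K + v) = -1784 + K + v)
(-3909578 + S(1685))/(-1864463 + X(-751, -864)) = (-3909578 - 1566)/(-1864463 + (-1784 - 864 - 751)) = -3911144/(-1864463 - 3399) = -3911144/(-1867862) = -3911144*(-1/1867862) = 1955572/933931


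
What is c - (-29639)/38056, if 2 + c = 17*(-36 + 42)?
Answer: 3835239/38056 ≈ 100.78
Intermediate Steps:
c = 100 (c = -2 + 17*(-36 + 42) = -2 + 17*6 = -2 + 102 = 100)
c - (-29639)/38056 = 100 - (-29639)/38056 = 100 - 1*(-29639/38056) = 100 + 29639/38056 = 3835239/38056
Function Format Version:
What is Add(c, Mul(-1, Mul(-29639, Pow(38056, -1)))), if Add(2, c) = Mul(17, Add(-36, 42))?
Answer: Rational(3835239, 38056) ≈ 100.78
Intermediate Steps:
c = 100 (c = Add(-2, Mul(17, Add(-36, 42))) = Add(-2, Mul(17, 6)) = Add(-2, 102) = 100)
Add(c, Mul(-1, Mul(-29639, Pow(38056, -1)))) = Add(100, Mul(-1, Mul(-29639, Pow(38056, -1)))) = Add(100, Mul(-1, Mul(-29639, Rational(1, 38056)))) = Add(100, Mul(-1, Rational(-29639, 38056))) = Add(100, Rational(29639, 38056)) = Rational(3835239, 38056)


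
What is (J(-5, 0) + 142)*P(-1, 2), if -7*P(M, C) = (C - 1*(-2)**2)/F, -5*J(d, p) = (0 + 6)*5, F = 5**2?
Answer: 272/175 ≈ 1.5543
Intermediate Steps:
F = 25
J(d, p) = -6 (J(d, p) = -(0 + 6)*5/5 = -6*5/5 = -1/5*30 = -6)
P(M, C) = 4/175 - C/175 (P(M, C) = -(C - 1*(-2)**2)/(7*25) = -(C - 1*4)/(7*25) = -(C - 4)/(7*25) = -(-4 + C)/(7*25) = -(-4/25 + C/25)/7 = 4/175 - C/175)
(J(-5, 0) + 142)*P(-1, 2) = (-6 + 142)*(4/175 - 1/175*2) = 136*(4/175 - 2/175) = 136*(2/175) = 272/175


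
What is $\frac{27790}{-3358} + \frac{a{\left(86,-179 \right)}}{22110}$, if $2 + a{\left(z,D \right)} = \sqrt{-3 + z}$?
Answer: $- \frac{153610904}{18561345} + \frac{\sqrt{83}}{22110} \approx -8.2754$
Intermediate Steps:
$a{\left(z,D \right)} = -2 + \sqrt{-3 + z}$
$\frac{27790}{-3358} + \frac{a{\left(86,-179 \right)}}{22110} = \frac{27790}{-3358} + \frac{-2 + \sqrt{-3 + 86}}{22110} = 27790 \left(- \frac{1}{3358}\right) + \left(-2 + \sqrt{83}\right) \frac{1}{22110} = - \frac{13895}{1679} - \left(\frac{1}{11055} - \frac{\sqrt{83}}{22110}\right) = - \frac{153610904}{18561345} + \frac{\sqrt{83}}{22110}$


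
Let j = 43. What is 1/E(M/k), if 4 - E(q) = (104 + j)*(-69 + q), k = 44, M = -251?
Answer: 44/483365 ≈ 9.1029e-5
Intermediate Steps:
E(q) = 10147 - 147*q (E(q) = 4 - (104 + 43)*(-69 + q) = 4 - 147*(-69 + q) = 4 - (-10143 + 147*q) = 4 + (10143 - 147*q) = 10147 - 147*q)
1/E(M/k) = 1/(10147 - (-36897)/44) = 1/(10147 - 147*(-251/44)) = 1/(10147 + 36897/44) = 1/(483365/44) = 44/483365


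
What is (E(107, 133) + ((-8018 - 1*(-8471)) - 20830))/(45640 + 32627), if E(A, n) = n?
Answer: -964/3727 ≈ -0.25865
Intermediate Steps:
(E(107, 133) + ((-8018 - 1*(-8471)) - 20830))/(45640 + 32627) = (133 + ((-8018 - 1*(-8471)) - 20830))/(45640 + 32627) = (133 + ((-8018 + 8471) - 20830))/78267 = (133 + (453 - 20830))*(1/78267) = (133 - 20377)*(1/78267) = -20244*1/78267 = -964/3727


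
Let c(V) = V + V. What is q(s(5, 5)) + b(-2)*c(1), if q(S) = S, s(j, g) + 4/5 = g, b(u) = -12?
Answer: -99/5 ≈ -19.800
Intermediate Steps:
s(j, g) = -⅘ + g
c(V) = 2*V
q(s(5, 5)) + b(-2)*c(1) = (-⅘ + 5) - 24 = 21/5 - 12*2 = 21/5 - 24 = -99/5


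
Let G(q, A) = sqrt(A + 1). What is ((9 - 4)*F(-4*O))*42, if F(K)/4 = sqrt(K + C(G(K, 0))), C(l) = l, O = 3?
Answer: 840*I*sqrt(11) ≈ 2786.0*I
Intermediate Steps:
G(q, A) = sqrt(1 + A)
F(K) = 4*sqrt(1 + K) (F(K) = 4*sqrt(K + sqrt(1 + 0)) = 4*sqrt(K + sqrt(1)) = 4*sqrt(K + 1) = 4*sqrt(1 + K))
((9 - 4)*F(-4*O))*42 = ((9 - 4)*(4*sqrt(1 - 4*3)))*42 = (5*(4*sqrt(1 - 12)))*42 = (5*(4*sqrt(-11)))*42 = (5*(4*(I*sqrt(11))))*42 = (5*(4*I*sqrt(11)))*42 = (20*I*sqrt(11))*42 = 840*I*sqrt(11)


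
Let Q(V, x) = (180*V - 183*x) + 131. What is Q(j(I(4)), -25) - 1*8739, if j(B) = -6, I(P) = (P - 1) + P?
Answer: -5113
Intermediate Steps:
I(P) = -1 + 2*P (I(P) = (-1 + P) + P = -1 + 2*P)
Q(V, x) = 131 - 183*x + 180*V (Q(V, x) = (-183*x + 180*V) + 131 = 131 - 183*x + 180*V)
Q(j(I(4)), -25) - 1*8739 = (131 - 183*(-25) + 180*(-6)) - 1*8739 = (131 + 4575 - 1080) - 8739 = 3626 - 8739 = -5113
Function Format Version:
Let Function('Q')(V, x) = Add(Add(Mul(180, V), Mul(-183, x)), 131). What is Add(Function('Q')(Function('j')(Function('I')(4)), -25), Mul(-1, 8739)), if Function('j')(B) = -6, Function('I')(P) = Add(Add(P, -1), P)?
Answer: -5113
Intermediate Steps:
Function('I')(P) = Add(-1, Mul(2, P)) (Function('I')(P) = Add(Add(-1, P), P) = Add(-1, Mul(2, P)))
Function('Q')(V, x) = Add(131, Mul(-183, x), Mul(180, V)) (Function('Q')(V, x) = Add(Add(Mul(-183, x), Mul(180, V)), 131) = Add(131, Mul(-183, x), Mul(180, V)))
Add(Function('Q')(Function('j')(Function('I')(4)), -25), Mul(-1, 8739)) = Add(Add(131, Mul(-183, -25), Mul(180, -6)), Mul(-1, 8739)) = Add(Add(131, 4575, -1080), -8739) = Add(3626, -8739) = -5113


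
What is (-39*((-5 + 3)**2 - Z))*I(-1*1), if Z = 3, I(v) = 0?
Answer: 0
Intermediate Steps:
(-39*((-5 + 3)**2 - Z))*I(-1*1) = -39*((-5 + 3)**2 - 1*3)*0 = -39*((-2)**2 - 3)*0 = -39*(4 - 3)*0 = -39*1*0 = -39*0 = 0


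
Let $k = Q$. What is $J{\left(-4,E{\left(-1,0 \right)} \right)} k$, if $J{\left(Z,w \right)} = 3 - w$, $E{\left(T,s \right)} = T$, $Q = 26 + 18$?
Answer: $176$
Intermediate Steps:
$Q = 44$
$k = 44$
$J{\left(-4,E{\left(-1,0 \right)} \right)} k = \left(3 - -1\right) 44 = \left(3 + 1\right) 44 = 4 \cdot 44 = 176$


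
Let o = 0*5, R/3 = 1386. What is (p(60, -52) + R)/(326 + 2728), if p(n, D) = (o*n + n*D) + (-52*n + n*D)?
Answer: -867/509 ≈ -1.7033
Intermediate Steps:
R = 4158 (R = 3*1386 = 4158)
o = 0
p(n, D) = -52*n + 2*D*n (p(n, D) = (0*n + n*D) + (-52*n + n*D) = (0 + D*n) + (-52*n + D*n) = D*n + (-52*n + D*n) = -52*n + 2*D*n)
(p(60, -52) + R)/(326 + 2728) = (2*60*(-26 - 52) + 4158)/(326 + 2728) = (2*60*(-78) + 4158)/3054 = (-9360 + 4158)*(1/3054) = -5202*1/3054 = -867/509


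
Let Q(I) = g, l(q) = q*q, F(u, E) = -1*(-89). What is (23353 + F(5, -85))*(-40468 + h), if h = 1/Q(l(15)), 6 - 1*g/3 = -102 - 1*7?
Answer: -109094840626/115 ≈ -9.4865e+8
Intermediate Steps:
F(u, E) = 89
l(q) = q²
g = 345 (g = 18 - 3*(-102 - 1*7) = 18 - 3*(-102 - 7) = 18 - 3*(-109) = 18 + 327 = 345)
Q(I) = 345
h = 1/345 ≈ 0.0028986
(23353 + F(5, -85))*(-40468 + h) = (23353 + 89)*(-40468 + 1/345) = 23442*(-13961459/345) = -109094840626/115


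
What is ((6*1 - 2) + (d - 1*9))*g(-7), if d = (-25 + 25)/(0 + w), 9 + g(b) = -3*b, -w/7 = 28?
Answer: -60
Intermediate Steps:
w = -196 (w = -7*28 = -196)
g(b) = -9 - 3*b
d = 0 (d = (-25 + 25)/(0 - 196) = 0/(-196) = 0*(-1/196) = 0)
((6*1 - 2) + (d - 1*9))*g(-7) = ((6*1 - 2) + (0 - 1*9))*(-9 - 3*(-7)) = ((6 - 2) + (0 - 9))*(-9 + 21) = (4 - 9)*12 = -5*12 = -60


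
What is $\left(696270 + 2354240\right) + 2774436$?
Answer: $5824946$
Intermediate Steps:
$\left(696270 + 2354240\right) + 2774436 = 3050510 + 2774436 = 5824946$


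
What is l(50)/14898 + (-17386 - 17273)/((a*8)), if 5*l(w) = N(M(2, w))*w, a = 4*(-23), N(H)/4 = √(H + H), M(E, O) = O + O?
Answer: 34659/736 + 200*√2/7449 ≈ 47.129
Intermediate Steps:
M(E, O) = 2*O
N(H) = 4*√2*√H (N(H) = 4*√(H + H) = 4*√(2*H) = 4*(√2*√H) = 4*√2*√H)
a = -92
l(w) = 8*w^(3/2)/5 (l(w) = ((4*√2*√(2*w))*w)/5 = ((4*√2*(√2*√w))*w)/5 = ((8*√w)*w)/5 = (8*w^(3/2))/5 = 8*w^(3/2)/5)
l(50)/14898 + (-17386 - 17273)/((a*8)) = (8*50^(3/2)/5)/14898 + (-17386 - 17273)/((-92*8)) = (8*(250*√2)/5)*(1/14898) - 34659/(-736) = (400*√2)*(1/14898) - 34659*(-1/736) = 200*√2/7449 + 34659/736 = 34659/736 + 200*√2/7449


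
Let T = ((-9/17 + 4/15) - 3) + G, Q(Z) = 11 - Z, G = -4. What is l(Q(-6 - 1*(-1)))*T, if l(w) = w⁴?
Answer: -121372672/255 ≈ -4.7597e+5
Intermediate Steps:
T = -1852/255 (T = ((-9/17 + 4/15) - 3) - 4 = (-67/255 - 3) - 4 = -832/255 - 4 = -1852/255 ≈ -7.2627)
l(Q(-6 - 1*(-1)))*T = (11 - (-6 - 1*(-1)))⁴*(-1852/255) = (11 - (-6 + 1))⁴*(-1852/255) = (11 - 1*(-5))⁴*(-1852/255) = (11 + 5)⁴*(-1852/255) = 16⁴*(-1852/255) = 65536*(-1852/255) = -121372672/255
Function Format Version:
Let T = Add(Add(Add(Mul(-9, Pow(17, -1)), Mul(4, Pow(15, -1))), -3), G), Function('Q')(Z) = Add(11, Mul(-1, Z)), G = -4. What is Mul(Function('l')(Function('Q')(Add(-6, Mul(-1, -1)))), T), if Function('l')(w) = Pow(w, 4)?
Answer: Rational(-121372672, 255) ≈ -4.7597e+5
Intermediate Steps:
T = Rational(-1852, 255) (T = Add(Add(Add(Mul(-9, Pow(17, -1)), Mul(4, Pow(15, -1))), -3), -4) = Add(Add(Add(Mul(-9, Rational(1, 17)), Mul(4, Rational(1, 15))), -3), -4) = Add(Add(Add(Rational(-9, 17), Rational(4, 15)), -3), -4) = Add(Add(Rational(-67, 255), -3), -4) = Add(Rational(-832, 255), -4) = Rational(-1852, 255) ≈ -7.2627)
Mul(Function('l')(Function('Q')(Add(-6, Mul(-1, -1)))), T) = Mul(Pow(Add(11, Mul(-1, Add(-6, Mul(-1, -1)))), 4), Rational(-1852, 255)) = Mul(Pow(Add(11, Mul(-1, Add(-6, 1))), 4), Rational(-1852, 255)) = Mul(Pow(Add(11, Mul(-1, -5)), 4), Rational(-1852, 255)) = Mul(Pow(Add(11, 5), 4), Rational(-1852, 255)) = Mul(Pow(16, 4), Rational(-1852, 255)) = Mul(65536, Rational(-1852, 255)) = Rational(-121372672, 255)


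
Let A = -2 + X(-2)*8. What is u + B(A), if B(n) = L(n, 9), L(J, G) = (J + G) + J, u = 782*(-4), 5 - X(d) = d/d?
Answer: -3059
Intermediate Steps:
X(d) = 4 (X(d) = 5 - d/d = 5 - 1*1 = 5 - 1 = 4)
u = -3128
L(J, G) = G + 2*J (L(J, G) = (G + J) + J = G + 2*J)
A = 30 (A = -2 + 4*8 = -2 + 32 = 30)
B(n) = 9 + 2*n
u + B(A) = -3128 + (9 + 2*30) = -3128 + (9 + 60) = -3128 + 69 = -3059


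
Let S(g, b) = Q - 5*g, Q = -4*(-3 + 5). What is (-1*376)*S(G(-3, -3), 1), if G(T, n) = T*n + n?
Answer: 14288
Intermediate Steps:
Q = -8 (Q = -4*2 = -8)
G(T, n) = n + T*n
S(g, b) = -8 - 5*g
(-1*376)*S(G(-3, -3), 1) = (-1*376)*(-8 - (-15)*(1 - 3)) = -376*(-8 - (-15)*(-2)) = -376*(-8 - 5*6) = -376*(-8 - 30) = -376*(-38) = 14288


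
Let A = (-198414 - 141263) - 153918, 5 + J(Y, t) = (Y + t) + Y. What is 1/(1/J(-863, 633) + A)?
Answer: -1098/541967311 ≈ -2.0260e-6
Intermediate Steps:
J(Y, t) = -5 + t + 2*Y (J(Y, t) = -5 + ((Y + t) + Y) = -5 + (t + 2*Y) = -5 + t + 2*Y)
A = -493595 (A = -339677 - 153918 = -493595)
1/(1/J(-863, 633) + A) = 1/(1/(-5 + 633 + 2*(-863)) - 493595) = 1/(1/(-5 + 633 - 1726) - 493595) = 1/(1/(-1098) - 493595) = 1/(-1/1098 - 493595) = 1/(-541967311/1098) = -1098/541967311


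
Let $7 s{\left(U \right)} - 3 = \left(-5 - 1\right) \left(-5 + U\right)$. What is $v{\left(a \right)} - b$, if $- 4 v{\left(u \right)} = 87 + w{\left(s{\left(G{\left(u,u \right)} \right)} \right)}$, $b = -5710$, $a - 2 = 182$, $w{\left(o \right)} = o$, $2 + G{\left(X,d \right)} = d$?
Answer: $\frac{80165}{14} \approx 5726.1$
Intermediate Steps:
$G{\left(X,d \right)} = -2 + d$
$s{\left(U \right)} = \frac{33}{7} - \frac{6 U}{7}$ ($s{\left(U \right)} = \frac{3}{7} + \frac{\left(-5 - 1\right) \left(-5 + U\right)}{7} = \frac{3}{7} + \frac{\left(-6\right) \left(-5 + U\right)}{7} = \frac{3}{7} + \frac{30 - 6 U}{7} = \frac{3}{7} - \left(- \frac{30}{7} + \frac{6 U}{7}\right) = \frac{33}{7} - \frac{6 U}{7}$)
$a = 184$ ($a = 2 + 182 = 184$)
$v{\left(u \right)} = - \frac{327}{14} + \frac{3 u}{14}$ ($v{\left(u \right)} = - \frac{87 - \left(- \frac{33}{7} + \frac{6 \left(-2 + u\right)}{7}\right)}{4} = - \frac{87 + \left(\frac{33}{7} - \left(- \frac{12}{7} + \frac{6 u}{7}\right)\right)}{4} = - \frac{87 - \left(- \frac{45}{7} + \frac{6 u}{7}\right)}{4} = - \frac{\frac{654}{7} - \frac{6 u}{7}}{4} = - \frac{327}{14} + \frac{3 u}{14}$)
$v{\left(a \right)} - b = \left(- \frac{327}{14} + \frac{3}{14} \cdot 184\right) - -5710 = \left(- \frac{327}{14} + \frac{276}{7}\right) + 5710 = \frac{225}{14} + 5710 = \frac{80165}{14}$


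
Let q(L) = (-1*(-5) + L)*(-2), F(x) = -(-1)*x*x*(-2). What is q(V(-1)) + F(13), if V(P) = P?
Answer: -346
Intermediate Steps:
F(x) = -2*x² (F(x) = -(-1)*x²*(-2) = x²*(-2) = -2*x²)
q(L) = -10 - 2*L (q(L) = (5 + L)*(-2) = -10 - 2*L)
q(V(-1)) + F(13) = (-10 - 2*(-1)) - 2*13² = (-10 + 2) - 2*169 = -8 - 338 = -346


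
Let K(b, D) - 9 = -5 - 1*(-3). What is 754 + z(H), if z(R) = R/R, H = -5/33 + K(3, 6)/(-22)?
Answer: 755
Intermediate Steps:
K(b, D) = 7 (K(b, D) = 9 + (-5 - 1*(-3)) = 9 + (-5 + 3) = 9 - 2 = 7)
H = -31/66 (H = -5/33 + 7/(-22) = -5*1/33 + 7*(-1/22) = -5/33 - 7/22 = -31/66 ≈ -0.46970)
z(R) = 1
754 + z(H) = 754 + 1 = 755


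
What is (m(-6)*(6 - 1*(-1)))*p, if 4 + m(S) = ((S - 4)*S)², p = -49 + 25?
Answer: -604128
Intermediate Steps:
p = -24
m(S) = -4 + S²*(-4 + S)² (m(S) = -4 + ((S - 4)*S)² = -4 + ((-4 + S)*S)² = -4 + (S*(-4 + S))² = -4 + S²*(-4 + S)²)
(m(-6)*(6 - 1*(-1)))*p = ((-4 + (-6)²*(-4 - 6)²)*(6 - 1*(-1)))*(-24) = ((-4 + 36*(-10)²)*(6 + 1))*(-24) = ((-4 + 36*100)*7)*(-24) = ((-4 + 3600)*7)*(-24) = (3596*7)*(-24) = 25172*(-24) = -604128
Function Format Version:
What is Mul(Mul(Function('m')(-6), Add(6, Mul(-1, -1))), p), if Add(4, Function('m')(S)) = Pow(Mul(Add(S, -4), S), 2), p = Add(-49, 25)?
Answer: -604128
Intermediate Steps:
p = -24
Function('m')(S) = Add(-4, Mul(Pow(S, 2), Pow(Add(-4, S), 2))) (Function('m')(S) = Add(-4, Pow(Mul(Add(S, -4), S), 2)) = Add(-4, Pow(Mul(Add(-4, S), S), 2)) = Add(-4, Pow(Mul(S, Add(-4, S)), 2)) = Add(-4, Mul(Pow(S, 2), Pow(Add(-4, S), 2))))
Mul(Mul(Function('m')(-6), Add(6, Mul(-1, -1))), p) = Mul(Mul(Add(-4, Mul(Pow(-6, 2), Pow(Add(-4, -6), 2))), Add(6, Mul(-1, -1))), -24) = Mul(Mul(Add(-4, Mul(36, Pow(-10, 2))), Add(6, 1)), -24) = Mul(Mul(Add(-4, Mul(36, 100)), 7), -24) = Mul(Mul(Add(-4, 3600), 7), -24) = Mul(Mul(3596, 7), -24) = Mul(25172, -24) = -604128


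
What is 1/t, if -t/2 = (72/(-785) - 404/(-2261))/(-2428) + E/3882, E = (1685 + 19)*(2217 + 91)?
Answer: -697048811165/1412352278822502 ≈ -0.00049354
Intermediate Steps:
E = 3932832 (E = 1704*2308 = 3932832)
t = -1412352278822502/697048811165 (t = -2*((72/(-785) - 404/(-2261))/(-2428) + 3932832/3882) = -2*((72*(-1/785) - 404*(-1/2261))*(-1/2428) + 3932832*(1/3882)) = -2*((-72/785 + 404/2261)*(-1/2428) + 655472/647) = -2*((154348/1774885)*(-1/2428) + 655472/647) = -2*(-38587/1077355195 + 655472/647) = -2*706176139411251/697048811165 = -1412352278822502/697048811165 ≈ -2026.2)
1/t = 1/(-1412352278822502/697048811165) = -697048811165/1412352278822502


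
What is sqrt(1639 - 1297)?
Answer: 3*sqrt(38) ≈ 18.493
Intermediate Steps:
sqrt(1639 - 1297) = sqrt(342) = 3*sqrt(38)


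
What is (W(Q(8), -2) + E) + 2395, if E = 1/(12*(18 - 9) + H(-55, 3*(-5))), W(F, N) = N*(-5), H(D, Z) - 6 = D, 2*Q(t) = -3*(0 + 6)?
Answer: 141896/59 ≈ 2405.0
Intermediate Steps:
Q(t) = -9 (Q(t) = (-3*(0 + 6))/2 = (-3*6)/2 = (½)*(-18) = -9)
H(D, Z) = 6 + D
W(F, N) = -5*N
E = 1/59 (E = 1/(12*(18 - 9) + (6 - 55)) = 1/(12*9 - 49) = 1/(108 - 49) = 1/59 ≈ 0.016949)
(W(Q(8), -2) + E) + 2395 = (-5*(-2) + 1/59) + 2395 = (10 + 1/59) + 2395 = 591/59 + 2395 = 141896/59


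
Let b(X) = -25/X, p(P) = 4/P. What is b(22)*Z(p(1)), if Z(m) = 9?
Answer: -225/22 ≈ -10.227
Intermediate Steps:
b(22)*Z(p(1)) = -25/22*9 = -225/22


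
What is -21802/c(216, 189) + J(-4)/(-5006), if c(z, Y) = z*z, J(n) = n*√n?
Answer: -10901/23328 + 4*I/2503 ≈ -0.46729 + 0.0015981*I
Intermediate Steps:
J(n) = n^(3/2)
c(z, Y) = z²
-21802/c(216, 189) + J(-4)/(-5006) = -21802/(216²) + (-4)^(3/2)/(-5006) = -21802/46656 - 8*I*(-1/5006) = -21802*1/46656 + 4*I/2503 = -10901/23328 + 4*I/2503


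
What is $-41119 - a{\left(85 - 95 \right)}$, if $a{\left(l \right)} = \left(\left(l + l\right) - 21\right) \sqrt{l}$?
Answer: $-41119 + 41 i \sqrt{10} \approx -41119.0 + 129.65 i$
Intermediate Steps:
$a{\left(l \right)} = \sqrt{l} \left(-21 + 2 l\right)$ ($a{\left(l \right)} = \left(2 l - 21\right) \sqrt{l} = \left(-21 + 2 l\right) \sqrt{l} = \sqrt{l} \left(-21 + 2 l\right)$)
$-41119 - a{\left(85 - 95 \right)} = -41119 - \sqrt{85 - 95} \left(-21 + 2 \left(85 - 95\right)\right) = -41119 - \sqrt{-10} \left(-21 + 2 \left(-10\right)\right) = -41119 - i \sqrt{10} \left(-21 - 20\right) = -41119 - i \sqrt{10} \left(-41\right) = -41119 - - 41 i \sqrt{10} = -41119 + 41 i \sqrt{10}$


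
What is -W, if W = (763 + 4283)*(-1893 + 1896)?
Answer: -15138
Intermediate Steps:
W = 15138 (W = 5046*3 = 15138)
-W = -1*15138 = -15138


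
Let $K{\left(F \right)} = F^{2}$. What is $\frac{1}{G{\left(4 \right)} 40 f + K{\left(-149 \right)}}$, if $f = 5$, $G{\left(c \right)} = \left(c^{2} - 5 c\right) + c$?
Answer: $\frac{1}{22201} \approx 4.5043 \cdot 10^{-5}$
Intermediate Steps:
$G{\left(c \right)} = c^{2} - 4 c$
$\frac{1}{G{\left(4 \right)} 40 f + K{\left(-149 \right)}} = \frac{1}{4 \left(-4 + 4\right) 40 \cdot 5 + \left(-149\right)^{2}} = \frac{1}{4 \cdot 0 \cdot 40 \cdot 5 + 22201} = \frac{1}{0 \cdot 40 \cdot 5 + 22201} = \frac{1}{0 \cdot 5 + 22201} = \frac{1}{0 + 22201} = \frac{1}{22201}$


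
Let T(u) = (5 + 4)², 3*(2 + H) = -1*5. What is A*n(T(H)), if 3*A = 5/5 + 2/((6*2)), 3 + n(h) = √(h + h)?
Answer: -7/6 + 7*√2/2 ≈ 3.7831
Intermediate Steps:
H = -11/3 (H = -2 + (-1*5)/3 = -2 + (⅓)*(-5) = -2 - 5/3 = -11/3 ≈ -3.6667)
T(u) = 81 (T(u) = 9² = 81)
n(h) = -3 + √2*√h (n(h) = -3 + √(h + h) = -3 + √(2*h) = -3 + √2*√h)
A = 7/18 (A = (5/5 + 2/((6*2)))/3 = (5*(⅕) + 2/12)/3 = (1 + 2*(1/12))/3 = (1 + ⅙)/3 = (⅓)*(7/6) = 7/18 ≈ 0.38889)
A*n(T(H)) = 7*(-3 + √2*√81)/18 = 7*(-3 + √2*9)/18 = 7*(-3 + 9*√2)/18 = -7/6 + 7*√2/2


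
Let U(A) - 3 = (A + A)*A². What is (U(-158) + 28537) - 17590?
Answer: -7877674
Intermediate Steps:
U(A) = 3 + 2*A³ (U(A) = 3 + (A + A)*A² = 3 + (2*A)*A² = 3 + 2*A³)
(U(-158) + 28537) - 17590 = ((3 + 2*(-158)³) + 28537) - 17590 = ((3 + 2*(-3944312)) + 28537) - 17590 = ((3 - 7888624) + 28537) - 17590 = (-7888621 + 28537) - 17590 = -7860084 - 17590 = -7877674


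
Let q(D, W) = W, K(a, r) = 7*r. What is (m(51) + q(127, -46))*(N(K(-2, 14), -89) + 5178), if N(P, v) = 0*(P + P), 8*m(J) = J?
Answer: -820713/4 ≈ -2.0518e+5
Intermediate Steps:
m(J) = J/8
N(P, v) = 0 (N(P, v) = 0*(2*P) = 0)
(m(51) + q(127, -46))*(N(K(-2, 14), -89) + 5178) = ((⅛)*51 - 46)*(0 + 5178) = (51/8 - 46)*5178 = -317/8*5178 = -820713/4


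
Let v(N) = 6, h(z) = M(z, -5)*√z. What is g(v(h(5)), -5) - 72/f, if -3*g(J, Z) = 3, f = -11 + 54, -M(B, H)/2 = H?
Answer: -115/43 ≈ -2.6744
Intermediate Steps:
M(B, H) = -2*H
f = 43
h(z) = 10*√z (h(z) = (-2*(-5))*√z = 10*√z)
g(J, Z) = -1 (g(J, Z) = -⅓*3 = -1)
g(v(h(5)), -5) - 72/f = -1 - 72/43 = -115/43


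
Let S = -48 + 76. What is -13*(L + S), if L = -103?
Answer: 975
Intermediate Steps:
S = 28
-13*(L + S) = -13*(-103 + 28) = -13*(-75) = 975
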